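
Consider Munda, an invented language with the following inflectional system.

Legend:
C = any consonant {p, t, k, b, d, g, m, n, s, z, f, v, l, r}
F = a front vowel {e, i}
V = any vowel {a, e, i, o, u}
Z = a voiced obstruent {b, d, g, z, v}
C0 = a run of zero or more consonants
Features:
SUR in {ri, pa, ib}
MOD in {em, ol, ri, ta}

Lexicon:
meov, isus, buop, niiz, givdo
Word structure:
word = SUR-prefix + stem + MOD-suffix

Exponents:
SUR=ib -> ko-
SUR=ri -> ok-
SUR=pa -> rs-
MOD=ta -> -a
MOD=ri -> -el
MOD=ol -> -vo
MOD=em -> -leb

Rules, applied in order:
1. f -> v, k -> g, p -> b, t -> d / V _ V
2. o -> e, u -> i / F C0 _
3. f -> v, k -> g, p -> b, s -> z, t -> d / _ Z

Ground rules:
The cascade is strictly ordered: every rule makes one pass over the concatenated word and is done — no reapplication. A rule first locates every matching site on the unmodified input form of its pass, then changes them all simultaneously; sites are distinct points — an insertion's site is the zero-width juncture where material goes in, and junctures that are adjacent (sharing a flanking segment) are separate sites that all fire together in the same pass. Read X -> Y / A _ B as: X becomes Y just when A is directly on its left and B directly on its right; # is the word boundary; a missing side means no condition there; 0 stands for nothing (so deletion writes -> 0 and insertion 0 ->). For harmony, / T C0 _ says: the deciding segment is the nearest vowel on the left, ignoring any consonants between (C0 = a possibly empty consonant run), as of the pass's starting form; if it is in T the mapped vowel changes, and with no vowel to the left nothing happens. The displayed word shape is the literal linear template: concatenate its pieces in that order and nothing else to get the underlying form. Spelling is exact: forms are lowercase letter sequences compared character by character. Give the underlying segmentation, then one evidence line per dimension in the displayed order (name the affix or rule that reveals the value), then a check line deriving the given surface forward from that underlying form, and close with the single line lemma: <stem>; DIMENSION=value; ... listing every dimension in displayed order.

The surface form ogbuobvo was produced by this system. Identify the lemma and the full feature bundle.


underlying: ok-buop-vo
SUR=ri - signalled by the affix ok-
MOD=ol - signalled by the affix -vo
check: okbuopvo -> okbuopvo -> okbuopvo -> ogbuobvo
lemma: buop; SUR=ri; MOD=ol


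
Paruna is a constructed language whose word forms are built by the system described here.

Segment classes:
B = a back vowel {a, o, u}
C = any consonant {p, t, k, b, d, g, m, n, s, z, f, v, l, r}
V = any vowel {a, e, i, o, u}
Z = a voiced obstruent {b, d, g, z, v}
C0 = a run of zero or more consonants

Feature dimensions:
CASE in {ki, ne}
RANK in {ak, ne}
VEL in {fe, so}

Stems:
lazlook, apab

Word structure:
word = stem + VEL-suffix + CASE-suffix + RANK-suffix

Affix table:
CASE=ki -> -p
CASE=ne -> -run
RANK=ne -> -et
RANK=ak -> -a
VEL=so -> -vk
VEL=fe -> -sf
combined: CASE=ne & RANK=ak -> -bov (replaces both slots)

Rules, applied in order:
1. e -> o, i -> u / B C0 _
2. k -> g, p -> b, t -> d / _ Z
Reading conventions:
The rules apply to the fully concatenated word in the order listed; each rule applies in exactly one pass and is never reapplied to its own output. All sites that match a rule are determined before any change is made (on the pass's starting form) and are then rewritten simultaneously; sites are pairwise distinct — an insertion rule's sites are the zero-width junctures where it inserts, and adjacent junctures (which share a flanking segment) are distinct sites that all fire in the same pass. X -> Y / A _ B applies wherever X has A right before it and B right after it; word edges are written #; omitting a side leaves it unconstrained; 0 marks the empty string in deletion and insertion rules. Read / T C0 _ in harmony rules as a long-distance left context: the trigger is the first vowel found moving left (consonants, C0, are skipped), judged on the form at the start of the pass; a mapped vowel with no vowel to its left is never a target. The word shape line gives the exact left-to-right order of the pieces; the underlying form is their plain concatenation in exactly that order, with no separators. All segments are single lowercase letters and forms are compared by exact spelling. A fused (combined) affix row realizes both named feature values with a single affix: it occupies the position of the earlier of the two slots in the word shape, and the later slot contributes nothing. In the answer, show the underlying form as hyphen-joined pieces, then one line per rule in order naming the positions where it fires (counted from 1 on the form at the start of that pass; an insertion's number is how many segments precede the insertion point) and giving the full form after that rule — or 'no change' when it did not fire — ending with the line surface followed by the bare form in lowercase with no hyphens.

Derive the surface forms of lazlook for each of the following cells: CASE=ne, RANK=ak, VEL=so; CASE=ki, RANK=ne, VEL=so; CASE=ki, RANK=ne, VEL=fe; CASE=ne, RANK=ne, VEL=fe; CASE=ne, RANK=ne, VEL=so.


cell CASE=ne, RANK=ak, VEL=so:
underlying: lazlook-vk-bov
1. e -> o, i -> u / B C0 _: no change
2. k -> g, p -> b, t -> d / _ Z: fires at position(s) 7, 9: lazloogvgbov
surface: lazloogvgbov

cell CASE=ki, RANK=ne, VEL=so:
underlying: lazlook-vk-p-et
1. e -> o, i -> u / B C0 _: fires at position(s) 11: lazlookvkpot
2. k -> g, p -> b, t -> d / _ Z: fires at position(s) 7: lazloogvkpot
surface: lazloogvkpot

cell CASE=ki, RANK=ne, VEL=fe:
underlying: lazlook-sf-p-et
1. e -> o, i -> u / B C0 _: fires at position(s) 11: lazlooksfpot
2. k -> g, p -> b, t -> d / _ Z: no change
surface: lazlooksfpot

cell CASE=ne, RANK=ne, VEL=fe:
underlying: lazlook-sf-run-et
1. e -> o, i -> u / B C0 _: fires at position(s) 13: lazlooksfrunot
2. k -> g, p -> b, t -> d / _ Z: no change
surface: lazlooksfrunot

cell CASE=ne, RANK=ne, VEL=so:
underlying: lazlook-vk-run-et
1. e -> o, i -> u / B C0 _: fires at position(s) 13: lazlookvkrunot
2. k -> g, p -> b, t -> d / _ Z: fires at position(s) 7: lazloogvkrunot
surface: lazloogvkrunot


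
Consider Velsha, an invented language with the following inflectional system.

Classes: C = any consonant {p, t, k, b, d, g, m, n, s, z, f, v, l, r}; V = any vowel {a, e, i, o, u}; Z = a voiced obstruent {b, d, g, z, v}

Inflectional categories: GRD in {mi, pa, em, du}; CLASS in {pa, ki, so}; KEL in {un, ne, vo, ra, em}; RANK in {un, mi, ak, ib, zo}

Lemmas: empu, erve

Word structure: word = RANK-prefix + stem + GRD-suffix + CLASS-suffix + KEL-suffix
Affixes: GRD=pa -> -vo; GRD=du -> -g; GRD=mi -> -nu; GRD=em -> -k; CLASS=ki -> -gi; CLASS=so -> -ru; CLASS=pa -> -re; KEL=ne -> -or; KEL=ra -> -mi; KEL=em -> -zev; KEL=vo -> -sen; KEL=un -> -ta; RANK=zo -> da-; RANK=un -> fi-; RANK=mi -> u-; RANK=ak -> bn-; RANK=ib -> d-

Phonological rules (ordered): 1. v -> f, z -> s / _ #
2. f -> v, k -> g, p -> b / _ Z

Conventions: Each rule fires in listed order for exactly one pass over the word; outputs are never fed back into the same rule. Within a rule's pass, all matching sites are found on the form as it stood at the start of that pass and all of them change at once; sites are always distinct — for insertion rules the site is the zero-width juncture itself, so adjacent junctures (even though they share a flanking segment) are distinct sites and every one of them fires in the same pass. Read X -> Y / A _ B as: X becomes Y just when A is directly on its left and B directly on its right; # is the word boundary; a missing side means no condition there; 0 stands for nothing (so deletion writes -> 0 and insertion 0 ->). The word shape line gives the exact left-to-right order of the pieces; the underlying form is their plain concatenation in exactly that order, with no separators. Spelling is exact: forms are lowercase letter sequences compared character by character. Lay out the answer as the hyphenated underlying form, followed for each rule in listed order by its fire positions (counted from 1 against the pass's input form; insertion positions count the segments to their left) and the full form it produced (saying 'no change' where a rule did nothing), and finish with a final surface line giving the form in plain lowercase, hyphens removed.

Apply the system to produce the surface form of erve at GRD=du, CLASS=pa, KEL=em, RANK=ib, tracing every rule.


underlying: d-erve-g-re-zev
1. v -> f, z -> s / _ #: fires at position(s) 11: dervegrezef
2. f -> v, k -> g, p -> b / _ Z: no change
surface: dervegrezef


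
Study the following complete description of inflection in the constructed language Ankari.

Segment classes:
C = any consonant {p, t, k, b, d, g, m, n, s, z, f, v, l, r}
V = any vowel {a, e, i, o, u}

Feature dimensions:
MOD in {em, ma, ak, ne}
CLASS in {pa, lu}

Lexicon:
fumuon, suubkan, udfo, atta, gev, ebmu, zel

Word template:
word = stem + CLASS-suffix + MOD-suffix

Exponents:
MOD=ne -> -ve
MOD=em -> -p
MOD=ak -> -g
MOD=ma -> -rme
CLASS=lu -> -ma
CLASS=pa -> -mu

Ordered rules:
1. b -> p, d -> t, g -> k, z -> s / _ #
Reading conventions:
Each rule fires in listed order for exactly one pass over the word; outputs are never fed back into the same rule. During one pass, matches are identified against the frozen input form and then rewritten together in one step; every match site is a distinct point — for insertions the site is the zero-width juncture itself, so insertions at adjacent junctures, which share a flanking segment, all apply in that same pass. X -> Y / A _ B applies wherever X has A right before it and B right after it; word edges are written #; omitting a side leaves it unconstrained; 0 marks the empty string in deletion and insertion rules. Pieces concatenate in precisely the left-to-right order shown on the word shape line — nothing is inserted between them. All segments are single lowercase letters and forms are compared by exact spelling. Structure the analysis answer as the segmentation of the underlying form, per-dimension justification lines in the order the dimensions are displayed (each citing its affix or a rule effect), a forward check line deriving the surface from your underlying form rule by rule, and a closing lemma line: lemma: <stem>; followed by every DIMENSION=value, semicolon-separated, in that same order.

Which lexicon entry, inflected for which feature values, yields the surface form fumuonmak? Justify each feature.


underlying: fumuon-ma-g
MOD=ak - signalled by the affix -g
CLASS=lu - signalled by the affix -ma
check: fumuonmag -> fumuonmak
lemma: fumuon; MOD=ak; CLASS=lu


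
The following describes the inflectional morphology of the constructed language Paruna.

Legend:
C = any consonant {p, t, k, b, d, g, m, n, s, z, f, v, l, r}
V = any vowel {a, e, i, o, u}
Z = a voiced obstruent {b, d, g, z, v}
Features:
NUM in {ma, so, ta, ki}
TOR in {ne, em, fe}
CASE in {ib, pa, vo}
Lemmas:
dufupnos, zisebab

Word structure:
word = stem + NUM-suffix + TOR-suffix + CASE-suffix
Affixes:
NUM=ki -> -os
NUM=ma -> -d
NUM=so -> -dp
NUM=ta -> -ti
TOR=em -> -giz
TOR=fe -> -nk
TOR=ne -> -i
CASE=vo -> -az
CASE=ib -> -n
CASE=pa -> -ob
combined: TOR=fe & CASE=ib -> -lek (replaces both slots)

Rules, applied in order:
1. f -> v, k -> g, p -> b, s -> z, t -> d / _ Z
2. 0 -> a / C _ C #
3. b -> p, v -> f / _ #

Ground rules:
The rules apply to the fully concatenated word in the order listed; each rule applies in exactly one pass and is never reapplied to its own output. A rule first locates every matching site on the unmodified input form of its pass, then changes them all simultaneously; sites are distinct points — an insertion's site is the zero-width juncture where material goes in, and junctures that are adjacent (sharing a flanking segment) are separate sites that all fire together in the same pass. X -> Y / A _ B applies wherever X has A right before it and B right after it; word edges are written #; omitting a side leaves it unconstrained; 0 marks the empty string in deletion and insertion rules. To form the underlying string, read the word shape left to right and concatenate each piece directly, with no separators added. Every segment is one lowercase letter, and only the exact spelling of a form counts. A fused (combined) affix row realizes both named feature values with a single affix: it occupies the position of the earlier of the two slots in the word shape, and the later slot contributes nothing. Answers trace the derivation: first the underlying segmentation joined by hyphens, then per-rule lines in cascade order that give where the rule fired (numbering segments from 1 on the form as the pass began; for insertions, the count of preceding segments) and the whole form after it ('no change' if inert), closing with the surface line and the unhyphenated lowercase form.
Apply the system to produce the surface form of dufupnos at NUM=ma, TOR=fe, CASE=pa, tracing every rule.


underlying: dufupnos-d-nk-ob
1. f -> v, k -> g, p -> b, s -> z, t -> d / _ Z: fires at position(s) 8: dufupnozdnkob
2. 0 -> a / C _ C #: no change
3. b -> p, v -> f / _ #: fires at position(s) 13: dufupnozdnkop
surface: dufupnozdnkop


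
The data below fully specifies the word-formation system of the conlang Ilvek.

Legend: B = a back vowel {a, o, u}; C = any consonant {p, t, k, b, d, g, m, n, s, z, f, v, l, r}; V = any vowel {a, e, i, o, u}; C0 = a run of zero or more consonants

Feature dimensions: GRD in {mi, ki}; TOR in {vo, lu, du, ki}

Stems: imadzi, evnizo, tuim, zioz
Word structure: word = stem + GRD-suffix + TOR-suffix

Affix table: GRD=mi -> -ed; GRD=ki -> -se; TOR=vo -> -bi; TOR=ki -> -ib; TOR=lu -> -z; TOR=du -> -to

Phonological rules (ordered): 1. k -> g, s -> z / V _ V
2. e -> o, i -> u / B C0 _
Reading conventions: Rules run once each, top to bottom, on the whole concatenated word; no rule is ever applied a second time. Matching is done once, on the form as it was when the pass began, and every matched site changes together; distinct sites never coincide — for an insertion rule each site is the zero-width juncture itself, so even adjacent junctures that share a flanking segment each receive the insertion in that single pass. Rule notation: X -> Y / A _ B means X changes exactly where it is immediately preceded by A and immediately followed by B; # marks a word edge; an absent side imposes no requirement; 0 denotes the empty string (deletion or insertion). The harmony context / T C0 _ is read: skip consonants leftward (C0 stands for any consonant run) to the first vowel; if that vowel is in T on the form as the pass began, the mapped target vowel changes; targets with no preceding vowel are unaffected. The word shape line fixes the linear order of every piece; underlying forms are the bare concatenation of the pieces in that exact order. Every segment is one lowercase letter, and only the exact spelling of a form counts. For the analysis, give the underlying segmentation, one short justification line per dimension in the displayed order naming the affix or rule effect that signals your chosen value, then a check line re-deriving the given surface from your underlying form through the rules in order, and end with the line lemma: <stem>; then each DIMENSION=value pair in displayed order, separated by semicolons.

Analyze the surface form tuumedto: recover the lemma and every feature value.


underlying: tuim-ed-to
GRD=mi - signalled by the affix -ed
TOR=du - signalled by the affix -to
check: tuimedto -> tuimedto -> tuumedto
lemma: tuim; GRD=mi; TOR=du


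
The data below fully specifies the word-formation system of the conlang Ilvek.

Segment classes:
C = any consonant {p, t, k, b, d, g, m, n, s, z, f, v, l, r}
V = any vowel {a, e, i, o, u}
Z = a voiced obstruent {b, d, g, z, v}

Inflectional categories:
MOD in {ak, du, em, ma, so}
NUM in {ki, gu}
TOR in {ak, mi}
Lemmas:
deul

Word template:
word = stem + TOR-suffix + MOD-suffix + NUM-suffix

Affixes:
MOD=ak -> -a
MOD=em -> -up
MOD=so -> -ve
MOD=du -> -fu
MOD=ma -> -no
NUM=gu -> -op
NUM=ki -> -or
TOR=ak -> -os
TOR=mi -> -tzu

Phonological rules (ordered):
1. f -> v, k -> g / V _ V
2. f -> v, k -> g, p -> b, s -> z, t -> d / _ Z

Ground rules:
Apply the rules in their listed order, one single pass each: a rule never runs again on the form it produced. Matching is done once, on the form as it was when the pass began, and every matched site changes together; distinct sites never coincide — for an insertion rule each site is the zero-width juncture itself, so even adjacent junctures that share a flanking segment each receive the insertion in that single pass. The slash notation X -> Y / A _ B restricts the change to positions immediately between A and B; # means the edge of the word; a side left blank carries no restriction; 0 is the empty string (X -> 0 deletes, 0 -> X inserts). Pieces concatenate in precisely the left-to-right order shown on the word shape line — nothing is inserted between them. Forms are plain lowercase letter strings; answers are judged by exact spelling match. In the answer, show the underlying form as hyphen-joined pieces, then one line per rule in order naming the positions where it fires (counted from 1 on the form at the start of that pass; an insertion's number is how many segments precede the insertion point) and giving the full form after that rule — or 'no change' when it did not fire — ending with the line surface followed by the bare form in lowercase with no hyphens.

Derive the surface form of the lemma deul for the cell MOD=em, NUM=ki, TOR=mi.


underlying: deul-tzu-up-or
1. f -> v, k -> g / V _ V: no change
2. f -> v, k -> g, p -> b, s -> z, t -> d / _ Z: fires at position(s) 5: deuldzuupor
surface: deuldzuupor


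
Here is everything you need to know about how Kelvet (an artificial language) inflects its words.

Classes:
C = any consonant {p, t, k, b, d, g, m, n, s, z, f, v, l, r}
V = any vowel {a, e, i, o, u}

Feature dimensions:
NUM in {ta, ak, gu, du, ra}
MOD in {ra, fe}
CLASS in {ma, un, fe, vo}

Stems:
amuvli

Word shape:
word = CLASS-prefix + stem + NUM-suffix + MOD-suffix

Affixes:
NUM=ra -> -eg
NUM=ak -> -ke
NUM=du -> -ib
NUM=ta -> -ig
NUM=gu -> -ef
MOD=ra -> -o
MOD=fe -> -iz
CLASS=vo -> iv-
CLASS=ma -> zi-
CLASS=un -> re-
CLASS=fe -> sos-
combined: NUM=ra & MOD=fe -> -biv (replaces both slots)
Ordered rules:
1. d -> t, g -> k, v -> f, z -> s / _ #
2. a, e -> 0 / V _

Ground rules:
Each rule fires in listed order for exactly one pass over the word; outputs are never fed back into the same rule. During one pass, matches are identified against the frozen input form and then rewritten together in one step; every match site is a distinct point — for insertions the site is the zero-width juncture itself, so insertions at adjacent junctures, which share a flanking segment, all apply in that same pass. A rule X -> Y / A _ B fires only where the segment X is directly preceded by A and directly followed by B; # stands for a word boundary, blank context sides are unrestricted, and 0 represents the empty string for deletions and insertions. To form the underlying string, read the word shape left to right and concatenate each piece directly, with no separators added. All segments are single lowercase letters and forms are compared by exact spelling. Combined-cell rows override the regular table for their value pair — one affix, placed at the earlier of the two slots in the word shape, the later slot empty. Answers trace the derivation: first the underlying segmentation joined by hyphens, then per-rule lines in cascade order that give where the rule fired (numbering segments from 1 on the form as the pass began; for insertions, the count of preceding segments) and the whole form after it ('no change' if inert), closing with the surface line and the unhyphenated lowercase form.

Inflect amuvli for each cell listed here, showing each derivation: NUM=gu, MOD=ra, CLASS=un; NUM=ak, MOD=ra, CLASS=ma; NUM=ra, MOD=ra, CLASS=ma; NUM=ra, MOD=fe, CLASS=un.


cell NUM=gu, MOD=ra, CLASS=un:
underlying: re-amuvli-ef-o
1. d -> t, g -> k, v -> f, z -> s / _ #: no change
2. a, e -> 0 / V _: fires at position(s) 3, 9: remuvlifo
surface: remuvlifo

cell NUM=ak, MOD=ra, CLASS=ma:
underlying: zi-amuvli-ke-o
1. d -> t, g -> k, v -> f, z -> s / _ #: no change
2. a, e -> 0 / V _: fires at position(s) 3: zimuvlikeo
surface: zimuvlikeo

cell NUM=ra, MOD=ra, CLASS=ma:
underlying: zi-amuvli-eg-o
1. d -> t, g -> k, v -> f, z -> s / _ #: no change
2. a, e -> 0 / V _: fires at position(s) 3, 9: zimuvligo
surface: zimuvligo

cell NUM=ra, MOD=fe, CLASS=un:
underlying: re-amuvli-biv
1. d -> t, g -> k, v -> f, z -> s / _ #: fires at position(s) 11: reamuvlibif
2. a, e -> 0 / V _: fires at position(s) 3: remuvlibif
surface: remuvlibif


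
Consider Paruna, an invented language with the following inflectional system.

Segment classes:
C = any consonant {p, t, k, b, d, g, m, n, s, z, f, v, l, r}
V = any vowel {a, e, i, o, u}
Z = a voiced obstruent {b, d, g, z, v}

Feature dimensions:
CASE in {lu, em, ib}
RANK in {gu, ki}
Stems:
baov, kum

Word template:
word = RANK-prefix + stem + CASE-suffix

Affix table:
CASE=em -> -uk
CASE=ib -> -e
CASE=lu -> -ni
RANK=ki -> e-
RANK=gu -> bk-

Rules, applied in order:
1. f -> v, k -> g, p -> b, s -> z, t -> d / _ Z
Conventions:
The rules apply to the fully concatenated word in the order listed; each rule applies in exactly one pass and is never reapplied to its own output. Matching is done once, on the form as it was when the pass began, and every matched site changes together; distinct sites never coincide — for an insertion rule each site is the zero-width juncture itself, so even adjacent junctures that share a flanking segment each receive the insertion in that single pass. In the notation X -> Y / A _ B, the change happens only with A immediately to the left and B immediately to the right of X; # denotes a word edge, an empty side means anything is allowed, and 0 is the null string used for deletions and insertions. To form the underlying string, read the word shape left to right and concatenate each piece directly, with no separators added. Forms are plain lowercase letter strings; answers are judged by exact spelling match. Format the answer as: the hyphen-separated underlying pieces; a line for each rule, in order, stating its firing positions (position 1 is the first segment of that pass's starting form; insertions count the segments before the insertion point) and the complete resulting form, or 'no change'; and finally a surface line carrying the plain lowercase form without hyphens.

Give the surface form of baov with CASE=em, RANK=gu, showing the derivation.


underlying: bk-baov-uk
1. f -> v, k -> g, p -> b, s -> z, t -> d / _ Z: fires at position(s) 2: bgbaovuk
surface: bgbaovuk


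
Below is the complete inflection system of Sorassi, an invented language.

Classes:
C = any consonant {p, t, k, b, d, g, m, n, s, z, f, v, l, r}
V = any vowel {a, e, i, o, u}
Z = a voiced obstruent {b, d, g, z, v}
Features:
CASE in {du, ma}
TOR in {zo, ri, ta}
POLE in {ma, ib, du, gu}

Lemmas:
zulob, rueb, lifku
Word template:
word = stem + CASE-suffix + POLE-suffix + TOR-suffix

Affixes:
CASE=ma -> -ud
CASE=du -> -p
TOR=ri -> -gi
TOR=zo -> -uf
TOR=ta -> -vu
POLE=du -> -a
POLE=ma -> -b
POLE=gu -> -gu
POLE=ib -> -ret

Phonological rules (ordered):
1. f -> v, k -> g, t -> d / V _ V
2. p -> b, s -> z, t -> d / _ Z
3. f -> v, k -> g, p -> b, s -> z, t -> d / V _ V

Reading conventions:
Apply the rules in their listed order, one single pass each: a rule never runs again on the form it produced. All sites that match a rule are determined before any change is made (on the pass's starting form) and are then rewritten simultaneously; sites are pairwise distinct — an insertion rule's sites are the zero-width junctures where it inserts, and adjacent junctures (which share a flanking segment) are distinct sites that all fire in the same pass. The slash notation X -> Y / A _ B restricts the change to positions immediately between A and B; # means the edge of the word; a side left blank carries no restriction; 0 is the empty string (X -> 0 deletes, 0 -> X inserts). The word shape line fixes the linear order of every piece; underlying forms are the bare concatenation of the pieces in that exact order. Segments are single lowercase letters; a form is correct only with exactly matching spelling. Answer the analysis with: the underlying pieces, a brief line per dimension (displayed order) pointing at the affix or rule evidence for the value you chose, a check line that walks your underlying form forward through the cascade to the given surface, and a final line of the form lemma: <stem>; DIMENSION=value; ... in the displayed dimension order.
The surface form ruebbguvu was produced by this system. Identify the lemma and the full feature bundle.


underlying: rueb-p-gu-vu
CASE=du - signalled by the affix -p
TOR=ta - signalled by the affix -vu
POLE=gu - signalled by the affix -gu
check: ruebpguvu -> ruebpguvu -> ruebbguvu -> ruebbguvu
lemma: rueb; CASE=du; TOR=ta; POLE=gu


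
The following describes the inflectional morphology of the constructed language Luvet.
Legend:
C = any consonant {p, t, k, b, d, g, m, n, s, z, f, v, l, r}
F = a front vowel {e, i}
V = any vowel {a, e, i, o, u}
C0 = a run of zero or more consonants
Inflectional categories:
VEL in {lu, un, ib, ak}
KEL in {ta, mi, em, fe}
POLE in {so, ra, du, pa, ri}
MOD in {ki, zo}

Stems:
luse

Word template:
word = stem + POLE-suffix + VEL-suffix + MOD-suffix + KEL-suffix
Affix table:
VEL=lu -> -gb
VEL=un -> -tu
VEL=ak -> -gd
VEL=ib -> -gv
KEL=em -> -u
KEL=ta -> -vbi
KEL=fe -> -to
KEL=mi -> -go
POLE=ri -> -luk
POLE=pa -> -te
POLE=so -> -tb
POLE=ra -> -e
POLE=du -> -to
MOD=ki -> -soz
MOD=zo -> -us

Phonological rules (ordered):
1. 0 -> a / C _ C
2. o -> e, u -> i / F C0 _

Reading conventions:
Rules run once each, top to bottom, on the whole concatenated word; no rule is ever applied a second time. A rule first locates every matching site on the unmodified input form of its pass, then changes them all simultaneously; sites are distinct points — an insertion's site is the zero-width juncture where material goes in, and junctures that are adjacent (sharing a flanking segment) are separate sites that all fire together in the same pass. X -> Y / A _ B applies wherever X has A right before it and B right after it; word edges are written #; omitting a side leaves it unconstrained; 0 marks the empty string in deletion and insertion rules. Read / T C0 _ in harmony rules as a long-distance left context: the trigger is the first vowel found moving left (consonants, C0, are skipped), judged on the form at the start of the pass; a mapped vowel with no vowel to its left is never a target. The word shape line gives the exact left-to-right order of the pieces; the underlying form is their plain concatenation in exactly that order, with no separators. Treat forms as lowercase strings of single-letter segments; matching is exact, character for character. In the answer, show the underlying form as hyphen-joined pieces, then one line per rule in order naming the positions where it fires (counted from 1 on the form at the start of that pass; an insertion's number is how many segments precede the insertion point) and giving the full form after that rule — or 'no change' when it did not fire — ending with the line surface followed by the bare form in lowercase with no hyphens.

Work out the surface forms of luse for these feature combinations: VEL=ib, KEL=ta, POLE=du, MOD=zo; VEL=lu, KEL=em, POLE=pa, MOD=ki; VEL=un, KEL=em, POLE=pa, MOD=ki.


cell VEL=ib, KEL=ta, POLE=du, MOD=zo:
underlying: luse-to-gv-us-vbi
1. 0 -> a / C _ C: inserts after position(s) 7, 10, 11: lusetogavusavabi
2. o -> e, u -> i / F C0 _: fires at position(s) 6: lusetegavusavabi
surface: lusetegavusavabi

cell VEL=lu, KEL=em, POLE=pa, MOD=ki:
underlying: luse-te-gb-soz-u
1. 0 -> a / C _ C: inserts after position(s) 7, 8: lusetegabasozu
2. o -> e, u -> i / F C0 _: no change
surface: lusetegabasozu

cell VEL=un, KEL=em, POLE=pa, MOD=ki:
underlying: luse-te-tu-soz-u
1. 0 -> a / C _ C: no change
2. o -> e, u -> i / F C0 _: fires at position(s) 8: lusetetisozu
surface: lusetetisozu


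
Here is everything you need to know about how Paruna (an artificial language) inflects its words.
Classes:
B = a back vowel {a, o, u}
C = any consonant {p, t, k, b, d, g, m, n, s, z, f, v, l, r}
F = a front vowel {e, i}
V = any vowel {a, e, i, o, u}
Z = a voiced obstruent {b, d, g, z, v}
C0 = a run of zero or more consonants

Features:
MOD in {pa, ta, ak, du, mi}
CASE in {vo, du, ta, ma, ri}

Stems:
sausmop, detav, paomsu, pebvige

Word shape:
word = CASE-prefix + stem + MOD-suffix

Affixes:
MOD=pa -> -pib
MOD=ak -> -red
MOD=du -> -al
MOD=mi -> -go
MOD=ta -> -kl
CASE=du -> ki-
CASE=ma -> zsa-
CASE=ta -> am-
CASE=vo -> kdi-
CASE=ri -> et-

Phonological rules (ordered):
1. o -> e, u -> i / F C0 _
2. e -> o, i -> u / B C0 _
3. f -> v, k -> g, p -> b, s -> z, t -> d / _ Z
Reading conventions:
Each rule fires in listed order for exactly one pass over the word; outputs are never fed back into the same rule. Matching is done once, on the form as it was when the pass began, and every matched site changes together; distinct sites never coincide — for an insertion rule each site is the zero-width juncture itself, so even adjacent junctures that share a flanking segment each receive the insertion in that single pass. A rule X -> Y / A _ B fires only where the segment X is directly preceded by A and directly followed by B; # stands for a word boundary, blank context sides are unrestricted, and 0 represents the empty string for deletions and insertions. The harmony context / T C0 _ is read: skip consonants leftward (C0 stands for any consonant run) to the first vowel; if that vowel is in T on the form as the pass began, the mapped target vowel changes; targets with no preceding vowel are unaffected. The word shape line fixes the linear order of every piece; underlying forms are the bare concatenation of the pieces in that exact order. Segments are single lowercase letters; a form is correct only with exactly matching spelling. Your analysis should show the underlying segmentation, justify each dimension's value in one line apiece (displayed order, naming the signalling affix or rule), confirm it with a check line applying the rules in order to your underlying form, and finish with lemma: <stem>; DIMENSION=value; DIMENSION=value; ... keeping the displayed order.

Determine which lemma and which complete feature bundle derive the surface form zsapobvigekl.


underlying: zsa-pebvige-kl
MOD=ta - signalled by the affix -kl
CASE=ma - signalled by the affix zsa-
check: zsapebvigekl -> zsapebvigekl -> zsapobvigekl -> zsapobvigekl
lemma: pebvige; MOD=ta; CASE=ma


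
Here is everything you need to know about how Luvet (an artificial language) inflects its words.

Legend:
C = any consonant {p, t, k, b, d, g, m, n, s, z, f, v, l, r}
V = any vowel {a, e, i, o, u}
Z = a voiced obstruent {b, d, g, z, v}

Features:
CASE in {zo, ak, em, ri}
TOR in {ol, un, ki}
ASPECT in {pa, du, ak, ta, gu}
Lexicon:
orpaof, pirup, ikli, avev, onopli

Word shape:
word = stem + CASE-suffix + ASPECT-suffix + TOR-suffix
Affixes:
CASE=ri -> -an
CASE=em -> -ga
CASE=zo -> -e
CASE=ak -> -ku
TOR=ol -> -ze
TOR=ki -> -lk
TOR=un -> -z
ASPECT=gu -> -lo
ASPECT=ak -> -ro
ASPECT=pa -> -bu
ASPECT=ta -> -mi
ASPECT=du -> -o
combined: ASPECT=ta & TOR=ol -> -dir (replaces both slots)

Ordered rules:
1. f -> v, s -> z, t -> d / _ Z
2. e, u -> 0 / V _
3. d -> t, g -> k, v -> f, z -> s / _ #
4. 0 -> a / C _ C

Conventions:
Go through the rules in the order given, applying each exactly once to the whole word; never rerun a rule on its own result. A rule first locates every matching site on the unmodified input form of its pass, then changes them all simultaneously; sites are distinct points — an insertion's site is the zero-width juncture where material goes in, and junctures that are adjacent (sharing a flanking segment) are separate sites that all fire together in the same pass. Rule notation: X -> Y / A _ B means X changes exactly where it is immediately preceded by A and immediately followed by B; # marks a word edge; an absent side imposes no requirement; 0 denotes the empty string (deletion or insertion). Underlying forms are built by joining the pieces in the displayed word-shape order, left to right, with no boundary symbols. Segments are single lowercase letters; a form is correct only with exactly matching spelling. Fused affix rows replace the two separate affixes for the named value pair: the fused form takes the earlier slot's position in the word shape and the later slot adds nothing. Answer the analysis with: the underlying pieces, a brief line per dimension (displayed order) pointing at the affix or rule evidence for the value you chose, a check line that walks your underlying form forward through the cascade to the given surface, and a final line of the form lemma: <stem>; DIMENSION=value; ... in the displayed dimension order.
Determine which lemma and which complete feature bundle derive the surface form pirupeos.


underlying: pirup-e-o-z
CASE=zo - signalled by the affix -e
TOR=un - signalled by the affix -z
ASPECT=du - signalled by the affix -o
check: pirupeoz -> pirupeoz -> pirupeoz -> pirupeos -> pirupeos
lemma: pirup; CASE=zo; TOR=un; ASPECT=du


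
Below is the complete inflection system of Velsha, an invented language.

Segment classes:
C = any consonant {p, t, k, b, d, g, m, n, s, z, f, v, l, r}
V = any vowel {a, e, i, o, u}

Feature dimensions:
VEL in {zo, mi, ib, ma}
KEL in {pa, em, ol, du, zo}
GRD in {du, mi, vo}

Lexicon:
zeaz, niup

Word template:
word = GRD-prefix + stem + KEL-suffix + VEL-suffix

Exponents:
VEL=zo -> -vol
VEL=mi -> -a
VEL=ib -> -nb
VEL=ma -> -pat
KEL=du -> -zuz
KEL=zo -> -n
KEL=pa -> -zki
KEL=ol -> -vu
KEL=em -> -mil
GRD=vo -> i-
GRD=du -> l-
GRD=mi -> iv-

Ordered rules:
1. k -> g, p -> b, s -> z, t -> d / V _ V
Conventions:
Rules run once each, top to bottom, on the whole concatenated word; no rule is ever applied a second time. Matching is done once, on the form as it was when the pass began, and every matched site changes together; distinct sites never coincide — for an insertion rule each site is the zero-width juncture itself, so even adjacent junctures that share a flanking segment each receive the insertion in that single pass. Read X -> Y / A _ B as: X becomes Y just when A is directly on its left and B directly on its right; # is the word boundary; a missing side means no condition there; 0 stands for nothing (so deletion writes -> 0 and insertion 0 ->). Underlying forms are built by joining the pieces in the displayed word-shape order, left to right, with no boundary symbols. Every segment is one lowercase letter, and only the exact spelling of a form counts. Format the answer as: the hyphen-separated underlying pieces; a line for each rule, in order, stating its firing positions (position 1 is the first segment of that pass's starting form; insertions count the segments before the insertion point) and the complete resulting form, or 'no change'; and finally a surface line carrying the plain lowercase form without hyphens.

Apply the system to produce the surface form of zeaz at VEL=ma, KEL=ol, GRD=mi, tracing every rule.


underlying: iv-zeaz-vu-pat
1. k -> g, p -> b, s -> z, t -> d / V _ V: fires at position(s) 9: ivzeazvubat
surface: ivzeazvubat


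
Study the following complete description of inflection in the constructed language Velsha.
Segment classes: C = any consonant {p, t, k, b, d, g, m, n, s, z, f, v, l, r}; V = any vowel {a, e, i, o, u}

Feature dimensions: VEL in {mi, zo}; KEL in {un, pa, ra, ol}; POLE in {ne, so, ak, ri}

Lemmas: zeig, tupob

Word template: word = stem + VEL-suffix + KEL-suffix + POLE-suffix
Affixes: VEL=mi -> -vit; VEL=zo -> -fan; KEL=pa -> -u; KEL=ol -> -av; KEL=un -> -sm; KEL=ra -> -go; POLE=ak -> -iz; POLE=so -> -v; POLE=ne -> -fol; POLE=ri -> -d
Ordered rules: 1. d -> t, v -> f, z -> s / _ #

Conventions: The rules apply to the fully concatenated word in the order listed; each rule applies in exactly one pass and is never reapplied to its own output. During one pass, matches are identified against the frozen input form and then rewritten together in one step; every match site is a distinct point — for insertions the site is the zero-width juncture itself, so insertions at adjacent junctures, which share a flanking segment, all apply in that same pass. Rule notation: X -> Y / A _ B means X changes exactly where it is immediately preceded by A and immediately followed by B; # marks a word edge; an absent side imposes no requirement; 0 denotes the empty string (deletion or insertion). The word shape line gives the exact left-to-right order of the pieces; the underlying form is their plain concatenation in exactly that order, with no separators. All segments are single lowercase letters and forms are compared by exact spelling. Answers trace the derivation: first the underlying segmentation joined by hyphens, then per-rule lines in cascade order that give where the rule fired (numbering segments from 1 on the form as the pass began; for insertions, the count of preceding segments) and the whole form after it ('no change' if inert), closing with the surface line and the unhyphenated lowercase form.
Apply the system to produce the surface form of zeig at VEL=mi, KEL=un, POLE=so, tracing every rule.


underlying: zeig-vit-sm-v
1. d -> t, v -> f, z -> s / _ #: fires at position(s) 10: zeigvitsmf
surface: zeigvitsmf


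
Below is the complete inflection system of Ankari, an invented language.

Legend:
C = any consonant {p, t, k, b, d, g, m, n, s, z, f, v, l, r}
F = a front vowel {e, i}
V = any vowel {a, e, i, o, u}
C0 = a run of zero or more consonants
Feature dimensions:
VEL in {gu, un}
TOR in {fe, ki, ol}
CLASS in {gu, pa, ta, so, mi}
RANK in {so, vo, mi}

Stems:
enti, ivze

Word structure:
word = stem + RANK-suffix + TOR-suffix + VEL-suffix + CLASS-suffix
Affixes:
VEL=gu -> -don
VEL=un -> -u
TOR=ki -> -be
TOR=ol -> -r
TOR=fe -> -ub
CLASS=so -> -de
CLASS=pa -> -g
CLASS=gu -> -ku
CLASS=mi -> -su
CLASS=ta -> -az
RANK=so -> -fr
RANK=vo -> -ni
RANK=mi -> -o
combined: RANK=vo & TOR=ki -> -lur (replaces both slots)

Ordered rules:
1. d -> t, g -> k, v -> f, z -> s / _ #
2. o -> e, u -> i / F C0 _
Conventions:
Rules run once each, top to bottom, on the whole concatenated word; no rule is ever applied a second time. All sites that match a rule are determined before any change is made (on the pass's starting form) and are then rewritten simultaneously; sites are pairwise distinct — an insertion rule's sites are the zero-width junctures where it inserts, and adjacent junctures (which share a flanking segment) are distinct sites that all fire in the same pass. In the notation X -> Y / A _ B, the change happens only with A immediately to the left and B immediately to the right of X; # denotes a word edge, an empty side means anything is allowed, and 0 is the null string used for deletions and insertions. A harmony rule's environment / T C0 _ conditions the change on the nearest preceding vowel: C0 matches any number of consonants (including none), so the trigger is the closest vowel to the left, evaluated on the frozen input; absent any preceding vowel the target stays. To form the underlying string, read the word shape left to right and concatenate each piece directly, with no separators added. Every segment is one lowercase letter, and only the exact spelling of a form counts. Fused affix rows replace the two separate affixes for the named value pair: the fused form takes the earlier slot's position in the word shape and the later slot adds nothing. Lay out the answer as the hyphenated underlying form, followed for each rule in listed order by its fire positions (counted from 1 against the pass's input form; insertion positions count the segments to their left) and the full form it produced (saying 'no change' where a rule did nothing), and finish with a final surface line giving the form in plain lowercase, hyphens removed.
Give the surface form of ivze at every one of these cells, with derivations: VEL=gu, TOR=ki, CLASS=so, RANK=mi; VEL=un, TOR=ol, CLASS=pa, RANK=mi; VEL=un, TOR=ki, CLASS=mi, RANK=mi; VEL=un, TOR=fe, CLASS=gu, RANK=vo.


cell VEL=gu, TOR=ki, CLASS=so, RANK=mi:
underlying: ivze-o-be-don-de
1. d -> t, g -> k, v -> f, z -> s / _ #: no change
2. o -> e, u -> i / F C0 _: fires at position(s) 5, 9: ivzeebedende
surface: ivzeebedende

cell VEL=un, TOR=ol, CLASS=pa, RANK=mi:
underlying: ivze-o-r-u-g
1. d -> t, g -> k, v -> f, z -> s / _ #: fires at position(s) 8: ivzeoruk
2. o -> e, u -> i / F C0 _: fires at position(s) 5: ivzeeruk
surface: ivzeeruk

cell VEL=un, TOR=ki, CLASS=mi, RANK=mi:
underlying: ivze-o-be-u-su
1. d -> t, g -> k, v -> f, z -> s / _ #: no change
2. o -> e, u -> i / F C0 _: fires at position(s) 5, 8: ivzeebeisu
surface: ivzeebeisu

cell VEL=un, TOR=fe, CLASS=gu, RANK=vo:
underlying: ivze-ni-ub-u-ku
1. d -> t, g -> k, v -> f, z -> s / _ #: no change
2. o -> e, u -> i / F C0 _: fires at position(s) 7: ivzeniibuku
surface: ivzeniibuku
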